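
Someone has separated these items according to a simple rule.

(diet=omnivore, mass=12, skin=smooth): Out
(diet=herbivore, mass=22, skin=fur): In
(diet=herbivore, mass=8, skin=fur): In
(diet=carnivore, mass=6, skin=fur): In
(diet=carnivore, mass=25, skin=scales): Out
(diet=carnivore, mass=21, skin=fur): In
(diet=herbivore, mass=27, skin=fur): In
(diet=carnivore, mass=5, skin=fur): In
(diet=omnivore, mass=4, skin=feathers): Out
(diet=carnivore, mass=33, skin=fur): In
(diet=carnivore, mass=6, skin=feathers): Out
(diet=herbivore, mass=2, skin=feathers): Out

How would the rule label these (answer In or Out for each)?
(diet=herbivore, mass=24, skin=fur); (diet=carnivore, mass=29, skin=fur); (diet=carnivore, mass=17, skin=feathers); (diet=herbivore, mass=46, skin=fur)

In, In, Out, In

Every 'In' example satisfies: skin is fur. None of the 'Out' examples do.
(diet=herbivore, mass=24, skin=fur): In (skin is fur). (diet=carnivore, mass=29, skin=fur): In (skin is fur). (diet=carnivore, mass=17, skin=feathers): Out (skin is feathers). (diet=herbivore, mass=46, skin=fur): In (skin is fur).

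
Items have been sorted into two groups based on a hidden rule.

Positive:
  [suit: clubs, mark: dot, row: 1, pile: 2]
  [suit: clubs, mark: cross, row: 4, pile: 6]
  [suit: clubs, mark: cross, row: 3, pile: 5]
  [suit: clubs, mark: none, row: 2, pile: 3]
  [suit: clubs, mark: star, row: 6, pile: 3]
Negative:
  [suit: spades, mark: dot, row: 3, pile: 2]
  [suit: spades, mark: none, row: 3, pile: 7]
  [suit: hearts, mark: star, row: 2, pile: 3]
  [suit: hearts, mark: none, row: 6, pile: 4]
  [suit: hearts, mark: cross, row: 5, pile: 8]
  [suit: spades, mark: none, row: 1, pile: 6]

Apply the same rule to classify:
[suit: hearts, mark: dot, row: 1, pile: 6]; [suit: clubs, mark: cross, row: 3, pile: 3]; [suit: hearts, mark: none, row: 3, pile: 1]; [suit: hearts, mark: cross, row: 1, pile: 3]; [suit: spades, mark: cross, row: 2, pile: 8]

All 'Positive' examples share one property — suit is clubs — and every 'Negative' example lacks it.

Negative, Positive, Negative, Negative, Negative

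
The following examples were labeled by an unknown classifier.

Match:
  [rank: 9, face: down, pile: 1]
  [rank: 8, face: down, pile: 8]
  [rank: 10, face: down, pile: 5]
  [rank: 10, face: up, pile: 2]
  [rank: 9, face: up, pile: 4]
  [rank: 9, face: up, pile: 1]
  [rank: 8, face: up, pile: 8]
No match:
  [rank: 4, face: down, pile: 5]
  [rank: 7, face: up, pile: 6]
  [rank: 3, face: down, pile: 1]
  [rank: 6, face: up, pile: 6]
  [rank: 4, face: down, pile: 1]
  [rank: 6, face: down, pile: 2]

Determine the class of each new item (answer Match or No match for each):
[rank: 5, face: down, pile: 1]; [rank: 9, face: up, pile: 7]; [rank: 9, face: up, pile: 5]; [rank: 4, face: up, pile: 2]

The distinguishing property — rank ≥ 8 — holds for all the 'Match' cases and none of the 'No match' cases.
[rank: 5, face: down, pile: 1]: rank = 5 — doesn't qualify, so No match. [rank: 9, face: up, pile: 7]: rank = 9 — checks out, so Match. [rank: 9, face: up, pile: 5]: rank = 9 — checks out, so Match. [rank: 4, face: up, pile: 2]: rank = 4 — doesn't qualify, so No match.

No match, Match, Match, No match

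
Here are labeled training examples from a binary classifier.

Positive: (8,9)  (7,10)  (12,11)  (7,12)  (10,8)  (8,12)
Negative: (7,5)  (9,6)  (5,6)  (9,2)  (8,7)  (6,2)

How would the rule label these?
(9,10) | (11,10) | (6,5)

Positive, Positive, Negative

Every 'Positive' example satisfies: sum ≥ 17. None of the 'Negative' examples do.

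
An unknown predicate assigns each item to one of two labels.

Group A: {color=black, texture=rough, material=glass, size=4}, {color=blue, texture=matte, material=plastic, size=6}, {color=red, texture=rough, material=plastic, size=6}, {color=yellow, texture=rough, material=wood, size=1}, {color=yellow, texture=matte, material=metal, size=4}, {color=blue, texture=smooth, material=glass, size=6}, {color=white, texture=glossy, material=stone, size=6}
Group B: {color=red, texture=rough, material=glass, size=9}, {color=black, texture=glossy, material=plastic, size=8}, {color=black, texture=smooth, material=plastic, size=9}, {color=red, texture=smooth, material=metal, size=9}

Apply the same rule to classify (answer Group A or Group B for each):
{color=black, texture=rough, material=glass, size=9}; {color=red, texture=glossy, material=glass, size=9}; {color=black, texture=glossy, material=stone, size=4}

Group B, Group B, Group A

A rule that fits every label: size ≤ 6 — true of each 'Group A' example, false of each 'Group B' one.
{color=black, texture=rough, material=glass, size=9} — size = 9, hence Group B. {color=red, texture=glossy, material=glass, size=9} — size = 9, hence Group B. {color=black, texture=glossy, material=stone, size=4} — size = 4, hence Group A.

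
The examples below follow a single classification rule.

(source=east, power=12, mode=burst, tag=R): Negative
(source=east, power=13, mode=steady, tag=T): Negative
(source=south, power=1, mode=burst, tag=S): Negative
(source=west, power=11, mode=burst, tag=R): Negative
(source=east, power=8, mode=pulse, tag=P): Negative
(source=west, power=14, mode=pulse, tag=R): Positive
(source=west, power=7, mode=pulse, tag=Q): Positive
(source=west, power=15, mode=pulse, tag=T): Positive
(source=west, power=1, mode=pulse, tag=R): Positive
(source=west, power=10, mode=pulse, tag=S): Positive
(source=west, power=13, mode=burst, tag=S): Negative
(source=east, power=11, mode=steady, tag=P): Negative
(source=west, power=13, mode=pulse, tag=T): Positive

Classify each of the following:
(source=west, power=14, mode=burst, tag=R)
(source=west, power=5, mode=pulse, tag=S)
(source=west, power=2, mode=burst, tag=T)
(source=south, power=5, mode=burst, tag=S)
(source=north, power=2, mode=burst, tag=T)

Negative, Positive, Negative, Negative, Negative

Every 'Positive' example satisfies: source is west AND mode is pulse. None of the 'Negative' examples do.
(source=west, power=14, mode=burst, tag=R): source is west, mode is burst, doesn't qualify → Negative.
(source=west, power=5, mode=pulse, tag=S): source is west, mode is pulse, matches → Positive.
(source=west, power=2, mode=burst, tag=T): source is west, mode is burst, doesn't qualify → Negative.
(source=south, power=5, mode=burst, tag=S): source is south, mode is burst, doesn't qualify → Negative.
(source=north, power=2, mode=burst, tag=T): source is north, mode is burst, doesn't qualify → Negative.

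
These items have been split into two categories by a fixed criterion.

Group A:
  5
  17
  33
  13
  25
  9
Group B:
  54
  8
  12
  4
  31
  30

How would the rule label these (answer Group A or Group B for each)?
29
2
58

The simplest hypothesis consistent with all the labels is: ≡ 1 (mod 4).
29 — 29 mod 4 = 1, hence Group A.
2 — 2 mod 4 = 2, hence Group B.
58 — 58 mod 4 = 2, hence Group B.

Group A, Group B, Group B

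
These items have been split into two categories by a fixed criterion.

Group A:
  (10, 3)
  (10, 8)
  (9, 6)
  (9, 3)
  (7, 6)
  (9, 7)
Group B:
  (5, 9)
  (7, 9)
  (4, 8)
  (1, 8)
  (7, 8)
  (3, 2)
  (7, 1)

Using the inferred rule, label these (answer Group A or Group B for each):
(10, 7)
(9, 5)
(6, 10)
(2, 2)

Group A, Group A, Group B, Group B

The common property of the 'Group A' items is: first > second AND sum ≥ 9. No 'Group B' item has it.
(10, 7) → 10 > 7, 10+7 = 17 → Group A.
(9, 5) → 9 > 5, 9+5 = 14 → Group A.
(6, 10) → 6 < 10, 6+10 = 16 → Group B.
(2, 2) → 2 = 2, 2+2 = 4 → Group B.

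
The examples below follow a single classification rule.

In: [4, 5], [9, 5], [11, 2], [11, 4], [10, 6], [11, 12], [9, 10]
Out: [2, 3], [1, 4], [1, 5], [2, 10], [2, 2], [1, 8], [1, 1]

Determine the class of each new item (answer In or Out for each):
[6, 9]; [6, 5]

Rule: first ≥ 3. This holds for each 'In' example and fails for each 'Out' one.
In: [6, 9], since first 6.
In: [6, 5], since first 6.

In, In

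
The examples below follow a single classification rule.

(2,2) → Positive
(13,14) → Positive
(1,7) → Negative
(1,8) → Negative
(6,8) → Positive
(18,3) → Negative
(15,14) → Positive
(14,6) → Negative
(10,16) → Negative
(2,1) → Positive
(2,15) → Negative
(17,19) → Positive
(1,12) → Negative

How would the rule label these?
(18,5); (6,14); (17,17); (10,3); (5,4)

The classifier is using: |first − second| ≤ 2.
(18,5): |18−5| = 13 — does not fit, so Negative.
(6,14): |6−14| = 8 — does not fit, so Negative.
(17,17): |17−17| = 0 — has this property, so Positive.
(10,3): |10−3| = 7 — does not fit, so Negative.
(5,4): |5−4| = 1 — has this property, so Positive.

Negative, Negative, Positive, Negative, Positive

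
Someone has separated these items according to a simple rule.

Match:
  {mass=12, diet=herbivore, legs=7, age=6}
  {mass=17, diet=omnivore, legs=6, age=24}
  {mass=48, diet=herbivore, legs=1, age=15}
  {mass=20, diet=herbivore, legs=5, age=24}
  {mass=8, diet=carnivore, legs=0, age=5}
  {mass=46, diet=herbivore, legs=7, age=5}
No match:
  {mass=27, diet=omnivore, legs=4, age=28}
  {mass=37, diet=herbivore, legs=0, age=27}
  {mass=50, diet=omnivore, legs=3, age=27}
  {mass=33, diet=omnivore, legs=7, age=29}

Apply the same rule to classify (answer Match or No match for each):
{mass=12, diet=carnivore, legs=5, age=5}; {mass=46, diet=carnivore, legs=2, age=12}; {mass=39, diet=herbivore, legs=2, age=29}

Match, Match, No match

'Match' ⟺ age ≤ 24.
{mass=12, diet=carnivore, legs=5, age=5}: age = 5 — qualifies, so Match.
{mass=46, diet=carnivore, legs=2, age=12}: age = 12 — qualifies, so Match.
{mass=39, diet=herbivore, legs=2, age=29}: age = 29 — doesn't match, so No match.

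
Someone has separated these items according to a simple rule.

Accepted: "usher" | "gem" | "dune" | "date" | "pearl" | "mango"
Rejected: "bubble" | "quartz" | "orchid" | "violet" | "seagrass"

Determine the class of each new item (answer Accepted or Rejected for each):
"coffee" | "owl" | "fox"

Rejected, Accepted, Accepted

The classifier is using: length ≤ 5.
"coffee" → length 6 → Rejected.
"owl" → length 3 → Accepted.
"fox" → length 3 → Accepted.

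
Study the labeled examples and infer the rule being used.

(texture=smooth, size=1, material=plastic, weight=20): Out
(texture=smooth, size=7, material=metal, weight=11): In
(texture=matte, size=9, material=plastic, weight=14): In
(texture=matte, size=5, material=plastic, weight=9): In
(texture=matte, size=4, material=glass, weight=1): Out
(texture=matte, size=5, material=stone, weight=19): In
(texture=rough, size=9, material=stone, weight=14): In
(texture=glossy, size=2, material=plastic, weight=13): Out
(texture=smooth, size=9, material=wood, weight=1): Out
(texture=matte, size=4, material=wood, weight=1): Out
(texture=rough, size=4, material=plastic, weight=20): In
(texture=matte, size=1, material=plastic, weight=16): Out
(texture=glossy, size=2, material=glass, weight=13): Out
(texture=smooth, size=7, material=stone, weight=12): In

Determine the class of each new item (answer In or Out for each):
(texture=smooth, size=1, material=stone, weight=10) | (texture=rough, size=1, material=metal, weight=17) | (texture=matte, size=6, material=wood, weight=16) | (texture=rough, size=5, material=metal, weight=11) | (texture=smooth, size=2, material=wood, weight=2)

Out, Out, In, In, Out

The rule appears to be: size ≥ 4 AND weight ≥ 9.
(texture=smooth, size=1, material=stone, weight=10): size = 1, weight = 10 — does not satisfy this, so Out. (texture=rough, size=1, material=metal, weight=17): size = 1, weight = 17 — does not satisfy this, so Out. (texture=matte, size=6, material=wood, weight=16): size = 6, weight = 16 — meets the rule, so In. (texture=rough, size=5, material=metal, weight=11): size = 5, weight = 11 — meets the rule, so In. (texture=smooth, size=2, material=wood, weight=2): size = 2, weight = 2 — does not satisfy this, so Out.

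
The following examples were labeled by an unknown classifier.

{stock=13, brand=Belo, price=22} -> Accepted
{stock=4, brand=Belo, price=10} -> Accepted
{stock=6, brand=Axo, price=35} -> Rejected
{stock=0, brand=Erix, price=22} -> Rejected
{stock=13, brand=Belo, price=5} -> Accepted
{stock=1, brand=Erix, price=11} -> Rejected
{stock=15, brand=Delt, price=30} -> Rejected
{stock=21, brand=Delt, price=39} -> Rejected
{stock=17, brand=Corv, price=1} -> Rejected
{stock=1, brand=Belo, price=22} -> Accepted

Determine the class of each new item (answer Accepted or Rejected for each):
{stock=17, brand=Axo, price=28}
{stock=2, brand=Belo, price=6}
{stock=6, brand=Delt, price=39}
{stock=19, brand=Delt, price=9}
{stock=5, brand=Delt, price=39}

The rule appears to be: brand is Belo.
{stock=17, brand=Axo, price=28}: Rejected (brand is Axo). {stock=2, brand=Belo, price=6}: Accepted (brand is Belo). {stock=6, brand=Delt, price=39}: Rejected (brand is Delt). {stock=19, brand=Delt, price=9}: Rejected (brand is Delt). {stock=5, brand=Delt, price=39}: Rejected (brand is Delt).

Rejected, Accepted, Rejected, Rejected, Rejected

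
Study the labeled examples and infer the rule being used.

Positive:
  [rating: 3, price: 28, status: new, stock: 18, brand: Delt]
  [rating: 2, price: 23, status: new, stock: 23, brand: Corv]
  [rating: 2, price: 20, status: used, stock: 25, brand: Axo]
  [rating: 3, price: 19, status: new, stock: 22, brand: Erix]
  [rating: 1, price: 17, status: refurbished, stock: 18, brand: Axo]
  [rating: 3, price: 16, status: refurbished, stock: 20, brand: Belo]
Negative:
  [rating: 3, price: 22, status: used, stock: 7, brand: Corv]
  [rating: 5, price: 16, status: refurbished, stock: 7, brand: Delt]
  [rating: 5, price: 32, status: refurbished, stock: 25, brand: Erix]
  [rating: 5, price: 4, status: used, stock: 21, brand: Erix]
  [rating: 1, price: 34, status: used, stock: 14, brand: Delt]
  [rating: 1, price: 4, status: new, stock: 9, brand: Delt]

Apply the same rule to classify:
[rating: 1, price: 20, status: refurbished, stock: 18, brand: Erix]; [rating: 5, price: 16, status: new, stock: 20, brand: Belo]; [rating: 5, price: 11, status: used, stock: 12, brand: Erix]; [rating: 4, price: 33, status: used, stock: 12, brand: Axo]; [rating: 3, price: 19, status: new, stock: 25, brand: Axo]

Positive, Negative, Negative, Negative, Positive

'Positive' ⟺ stock ≥ 18 AND rating ≤ 3.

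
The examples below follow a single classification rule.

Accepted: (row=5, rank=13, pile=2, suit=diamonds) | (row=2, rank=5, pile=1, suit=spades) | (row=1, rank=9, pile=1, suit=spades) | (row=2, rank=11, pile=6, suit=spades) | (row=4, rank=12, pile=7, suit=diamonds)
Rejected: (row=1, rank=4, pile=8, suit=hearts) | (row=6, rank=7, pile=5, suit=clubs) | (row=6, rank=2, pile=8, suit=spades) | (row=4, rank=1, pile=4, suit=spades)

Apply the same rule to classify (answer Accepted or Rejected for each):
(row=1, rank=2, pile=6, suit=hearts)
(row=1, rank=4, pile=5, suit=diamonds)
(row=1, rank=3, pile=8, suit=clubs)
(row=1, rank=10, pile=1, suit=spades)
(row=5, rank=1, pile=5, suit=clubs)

Rejected, Rejected, Rejected, Accepted, Rejected

Rule: row ≤ 5 AND rank ≥ 5. This holds for each 'Accepted' example and fails for each 'Rejected' one.
(row=1, rank=2, pile=6, suit=hearts): row = 1, rank = 2, does not pass → Rejected. (row=1, rank=4, pile=5, suit=diamonds): row = 1, rank = 4, does not pass → Rejected. (row=1, rank=3, pile=8, suit=clubs): row = 1, rank = 3, does not pass → Rejected. (row=1, rank=10, pile=1, suit=spades): row = 1, rank = 10, has this property → Accepted. (row=5, rank=1, pile=5, suit=clubs): row = 5, rank = 1, does not pass → Rejected.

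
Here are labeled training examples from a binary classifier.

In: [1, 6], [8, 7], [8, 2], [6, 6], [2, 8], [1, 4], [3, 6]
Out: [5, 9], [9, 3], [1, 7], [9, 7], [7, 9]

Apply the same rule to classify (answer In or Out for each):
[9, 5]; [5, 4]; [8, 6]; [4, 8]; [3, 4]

Out, In, In, In, In

The common property of the 'In' items is: product is even. No 'Out' item has it.
[9, 5]: Out (9·5 = 45). [5, 4]: In (5·4 = 20). [8, 6]: In (8·6 = 48). [4, 8]: In (4·8 = 32). [3, 4]: In (3·4 = 12).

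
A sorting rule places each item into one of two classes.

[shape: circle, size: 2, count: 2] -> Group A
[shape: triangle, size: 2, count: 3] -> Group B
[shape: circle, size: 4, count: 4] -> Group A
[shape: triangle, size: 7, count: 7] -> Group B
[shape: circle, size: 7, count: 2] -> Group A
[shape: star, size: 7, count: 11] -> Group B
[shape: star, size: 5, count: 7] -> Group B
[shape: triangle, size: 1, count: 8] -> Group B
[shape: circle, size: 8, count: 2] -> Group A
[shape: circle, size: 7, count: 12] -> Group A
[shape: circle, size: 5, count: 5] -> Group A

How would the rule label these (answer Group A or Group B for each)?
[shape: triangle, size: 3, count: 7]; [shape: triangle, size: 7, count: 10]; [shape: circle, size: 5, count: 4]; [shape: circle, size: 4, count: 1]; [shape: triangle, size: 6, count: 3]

The distinguishing property — shape is circle — holds for all the 'Group A' cases and none of the 'Group B' cases.
[shape: triangle, size: 3, count: 7]: shape is triangle — does not fit, so Group B. [shape: triangle, size: 7, count: 10]: shape is triangle — does not fit, so Group B. [shape: circle, size: 5, count: 4]: shape is circle — checks out, so Group A. [shape: circle, size: 4, count: 1]: shape is circle — checks out, so Group A. [shape: triangle, size: 6, count: 3]: shape is triangle — does not fit, so Group B.

Group B, Group B, Group A, Group A, Group B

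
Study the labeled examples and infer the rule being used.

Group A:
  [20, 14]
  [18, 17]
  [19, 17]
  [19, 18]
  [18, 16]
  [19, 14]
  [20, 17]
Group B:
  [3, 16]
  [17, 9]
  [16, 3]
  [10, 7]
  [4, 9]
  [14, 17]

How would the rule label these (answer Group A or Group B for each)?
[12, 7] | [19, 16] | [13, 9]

Group B, Group A, Group B

Rule: sum ≥ 33. This holds for each 'Group A' example and fails for each 'Group B' one.
Group B: [12, 7], since 12+7 = 19. Group A: [19, 16], since 19+16 = 35. Group B: [13, 9], since 13+9 = 22.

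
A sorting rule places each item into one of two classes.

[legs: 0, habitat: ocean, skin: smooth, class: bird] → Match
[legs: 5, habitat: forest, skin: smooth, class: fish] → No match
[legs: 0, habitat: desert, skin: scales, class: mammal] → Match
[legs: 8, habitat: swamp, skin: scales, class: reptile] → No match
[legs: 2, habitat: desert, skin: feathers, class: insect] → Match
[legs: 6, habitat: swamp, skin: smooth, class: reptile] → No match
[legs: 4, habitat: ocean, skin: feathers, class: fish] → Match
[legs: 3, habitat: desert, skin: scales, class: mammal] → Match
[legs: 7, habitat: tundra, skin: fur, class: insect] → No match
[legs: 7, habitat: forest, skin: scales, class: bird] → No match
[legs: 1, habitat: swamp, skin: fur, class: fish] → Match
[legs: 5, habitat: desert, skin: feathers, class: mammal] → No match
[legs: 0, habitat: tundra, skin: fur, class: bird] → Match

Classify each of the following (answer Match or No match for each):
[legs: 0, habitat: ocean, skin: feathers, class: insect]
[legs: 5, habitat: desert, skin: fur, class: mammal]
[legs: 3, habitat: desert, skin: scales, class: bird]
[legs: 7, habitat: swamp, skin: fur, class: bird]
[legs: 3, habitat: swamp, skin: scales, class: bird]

Rule: legs ≤ 4. This holds for each 'Match' example and fails for each 'No match' one.

Match, No match, Match, No match, Match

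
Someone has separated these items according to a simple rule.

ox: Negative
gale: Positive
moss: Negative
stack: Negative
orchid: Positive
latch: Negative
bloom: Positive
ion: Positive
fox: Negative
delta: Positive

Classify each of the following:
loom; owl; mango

The rule appears to be: has ≥ 2 vowels.

Positive, Negative, Positive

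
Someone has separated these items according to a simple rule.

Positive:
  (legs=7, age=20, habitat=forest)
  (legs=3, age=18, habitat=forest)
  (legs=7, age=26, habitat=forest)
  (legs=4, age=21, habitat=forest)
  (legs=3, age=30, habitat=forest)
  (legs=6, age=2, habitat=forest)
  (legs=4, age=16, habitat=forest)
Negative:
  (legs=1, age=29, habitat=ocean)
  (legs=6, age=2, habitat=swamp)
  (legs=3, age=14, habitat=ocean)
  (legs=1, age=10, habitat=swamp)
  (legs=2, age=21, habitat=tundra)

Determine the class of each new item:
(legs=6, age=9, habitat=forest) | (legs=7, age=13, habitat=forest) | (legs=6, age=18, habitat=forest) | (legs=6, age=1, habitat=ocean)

Positive, Positive, Positive, Negative

Every 'Positive' example satisfies: habitat is forest. None of the 'Negative' examples do.
(legs=6, age=9, habitat=forest): Positive (habitat is forest). (legs=7, age=13, habitat=forest): Positive (habitat is forest). (legs=6, age=18, habitat=forest): Positive (habitat is forest). (legs=6, age=1, habitat=ocean): Negative (habitat is ocean).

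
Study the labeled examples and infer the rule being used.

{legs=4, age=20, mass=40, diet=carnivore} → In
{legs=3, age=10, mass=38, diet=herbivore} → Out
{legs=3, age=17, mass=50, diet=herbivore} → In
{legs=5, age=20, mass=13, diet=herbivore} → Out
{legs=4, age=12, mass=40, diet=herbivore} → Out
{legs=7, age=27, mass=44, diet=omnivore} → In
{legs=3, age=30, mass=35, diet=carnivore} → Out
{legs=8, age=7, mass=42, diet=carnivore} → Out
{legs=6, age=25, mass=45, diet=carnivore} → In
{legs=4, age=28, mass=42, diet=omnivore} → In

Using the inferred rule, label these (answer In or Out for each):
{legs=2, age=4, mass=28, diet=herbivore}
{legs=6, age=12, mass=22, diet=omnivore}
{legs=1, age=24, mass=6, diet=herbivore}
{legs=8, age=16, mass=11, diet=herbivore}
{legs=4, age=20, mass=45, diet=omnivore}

One predicate separates the groups cleanly: mass ≥ 38 AND age ≥ 17.
{legs=2, age=4, mass=28, diet=herbivore}: mass = 28, age = 4, does not satisfy this → Out. {legs=6, age=12, mass=22, diet=omnivore}: mass = 22, age = 12, does not satisfy this → Out. {legs=1, age=24, mass=6, diet=herbivore}: mass = 6, age = 24, does not satisfy this → Out. {legs=8, age=16, mass=11, diet=herbivore}: mass = 11, age = 16, does not satisfy this → Out. {legs=4, age=20, mass=45, diet=omnivore}: mass = 45, age = 20, meets the rule → In.

Out, Out, Out, Out, In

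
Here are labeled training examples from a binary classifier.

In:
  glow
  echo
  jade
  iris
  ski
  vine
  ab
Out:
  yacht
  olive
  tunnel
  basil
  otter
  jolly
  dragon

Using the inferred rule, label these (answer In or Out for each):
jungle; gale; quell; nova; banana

Out, In, Out, In, Out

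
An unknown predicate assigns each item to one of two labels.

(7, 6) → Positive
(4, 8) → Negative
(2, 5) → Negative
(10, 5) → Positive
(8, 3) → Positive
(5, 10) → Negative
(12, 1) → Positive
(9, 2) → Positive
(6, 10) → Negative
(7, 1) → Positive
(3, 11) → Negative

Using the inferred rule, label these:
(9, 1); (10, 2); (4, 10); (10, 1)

The simplest hypothesis consistent with all the labels is: first > second.
(9, 1): Positive (9 > 1).
(10, 2): Positive (10 > 2).
(4, 10): Negative (4 < 10).
(10, 1): Positive (10 > 1).

Positive, Positive, Negative, Positive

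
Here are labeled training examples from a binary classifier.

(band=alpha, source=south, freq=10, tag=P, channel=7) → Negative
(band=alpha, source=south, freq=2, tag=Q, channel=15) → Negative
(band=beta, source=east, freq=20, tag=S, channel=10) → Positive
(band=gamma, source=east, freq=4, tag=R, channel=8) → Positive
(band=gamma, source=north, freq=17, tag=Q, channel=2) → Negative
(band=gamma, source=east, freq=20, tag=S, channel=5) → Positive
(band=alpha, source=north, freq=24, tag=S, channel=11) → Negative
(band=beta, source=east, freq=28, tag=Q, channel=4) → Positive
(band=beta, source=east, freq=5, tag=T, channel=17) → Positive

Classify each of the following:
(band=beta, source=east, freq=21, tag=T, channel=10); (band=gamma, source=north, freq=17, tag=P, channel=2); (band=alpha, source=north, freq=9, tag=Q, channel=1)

Checking candidate rules against both groups, what survives is: source is east.
(band=beta, source=east, freq=21, tag=T, channel=10): Positive (source is east).
(band=gamma, source=north, freq=17, tag=P, channel=2): Negative (source is north).
(band=alpha, source=north, freq=9, tag=Q, channel=1): Negative (source is north).

Positive, Negative, Negative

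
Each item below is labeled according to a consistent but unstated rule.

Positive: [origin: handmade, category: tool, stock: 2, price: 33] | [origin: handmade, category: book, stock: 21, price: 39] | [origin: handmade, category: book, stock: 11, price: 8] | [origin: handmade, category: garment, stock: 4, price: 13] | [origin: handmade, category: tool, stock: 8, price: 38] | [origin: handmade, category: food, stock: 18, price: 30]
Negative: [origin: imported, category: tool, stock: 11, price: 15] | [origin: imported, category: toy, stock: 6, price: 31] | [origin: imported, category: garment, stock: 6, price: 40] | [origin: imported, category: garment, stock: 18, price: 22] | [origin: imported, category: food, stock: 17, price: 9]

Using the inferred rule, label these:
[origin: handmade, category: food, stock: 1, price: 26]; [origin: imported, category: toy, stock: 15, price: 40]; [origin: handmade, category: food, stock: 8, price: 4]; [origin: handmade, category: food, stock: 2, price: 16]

Rule: origin is handmade. This holds for each 'Positive' example and fails for each 'Negative' one.
[origin: handmade, category: food, stock: 1, price: 26]: Positive (origin is handmade). [origin: imported, category: toy, stock: 15, price: 40]: Negative (origin is imported). [origin: handmade, category: food, stock: 8, price: 4]: Positive (origin is handmade). [origin: handmade, category: food, stock: 2, price: 16]: Positive (origin is handmade).

Positive, Negative, Positive, Positive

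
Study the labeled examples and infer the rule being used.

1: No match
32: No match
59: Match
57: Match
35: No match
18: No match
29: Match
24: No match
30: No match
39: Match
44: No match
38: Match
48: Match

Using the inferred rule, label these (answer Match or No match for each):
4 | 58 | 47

No match, Match, Match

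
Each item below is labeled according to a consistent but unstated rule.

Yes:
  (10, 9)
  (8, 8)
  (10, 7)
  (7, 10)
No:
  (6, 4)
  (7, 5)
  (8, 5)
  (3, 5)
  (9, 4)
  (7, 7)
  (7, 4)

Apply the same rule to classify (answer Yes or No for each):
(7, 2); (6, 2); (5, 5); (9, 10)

The common property of the 'Yes' items is: sum ≥ 16. No 'No' item has it.

No, No, No, Yes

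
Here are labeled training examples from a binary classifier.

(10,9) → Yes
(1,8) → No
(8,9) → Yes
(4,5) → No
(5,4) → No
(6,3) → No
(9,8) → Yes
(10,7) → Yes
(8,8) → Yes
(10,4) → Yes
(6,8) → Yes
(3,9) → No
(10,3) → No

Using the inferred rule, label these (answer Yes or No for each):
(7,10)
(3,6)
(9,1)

A rule that fits every label: sum ≥ 14 — true of each 'Yes' example, false of each 'No' one.
(7,10): 7+10 = 17 — meets the rule, so Yes.
(3,6): 3+6 = 9 — does not fit, so No.
(9,1): 9+1 = 10 — does not fit, so No.

Yes, No, No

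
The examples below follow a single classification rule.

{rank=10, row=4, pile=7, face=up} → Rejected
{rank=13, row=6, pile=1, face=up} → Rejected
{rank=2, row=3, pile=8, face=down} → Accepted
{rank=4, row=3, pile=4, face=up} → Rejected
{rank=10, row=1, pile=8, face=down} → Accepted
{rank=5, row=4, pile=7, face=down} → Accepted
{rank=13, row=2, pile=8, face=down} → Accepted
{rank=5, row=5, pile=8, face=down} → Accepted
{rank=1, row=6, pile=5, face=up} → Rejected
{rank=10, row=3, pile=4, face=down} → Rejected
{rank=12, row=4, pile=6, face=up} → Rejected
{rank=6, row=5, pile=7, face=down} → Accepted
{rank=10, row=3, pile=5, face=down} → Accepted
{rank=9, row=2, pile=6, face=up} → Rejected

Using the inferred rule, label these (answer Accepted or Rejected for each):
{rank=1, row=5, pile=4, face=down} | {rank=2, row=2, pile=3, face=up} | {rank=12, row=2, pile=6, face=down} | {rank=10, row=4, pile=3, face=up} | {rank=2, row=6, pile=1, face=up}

Every 'Accepted' example satisfies: face is down AND pile ≥ 5. None of the 'Rejected' examples do.
{rank=1, row=5, pile=4, face=down} → face is down, pile = 4 → Rejected.
{rank=2, row=2, pile=3, face=up} → face is up, pile = 3 → Rejected.
{rank=12, row=2, pile=6, face=down} → face is down, pile = 6 → Accepted.
{rank=10, row=4, pile=3, face=up} → face is up, pile = 3 → Rejected.
{rank=2, row=6, pile=1, face=up} → face is up, pile = 1 → Rejected.

Rejected, Rejected, Accepted, Rejected, Rejected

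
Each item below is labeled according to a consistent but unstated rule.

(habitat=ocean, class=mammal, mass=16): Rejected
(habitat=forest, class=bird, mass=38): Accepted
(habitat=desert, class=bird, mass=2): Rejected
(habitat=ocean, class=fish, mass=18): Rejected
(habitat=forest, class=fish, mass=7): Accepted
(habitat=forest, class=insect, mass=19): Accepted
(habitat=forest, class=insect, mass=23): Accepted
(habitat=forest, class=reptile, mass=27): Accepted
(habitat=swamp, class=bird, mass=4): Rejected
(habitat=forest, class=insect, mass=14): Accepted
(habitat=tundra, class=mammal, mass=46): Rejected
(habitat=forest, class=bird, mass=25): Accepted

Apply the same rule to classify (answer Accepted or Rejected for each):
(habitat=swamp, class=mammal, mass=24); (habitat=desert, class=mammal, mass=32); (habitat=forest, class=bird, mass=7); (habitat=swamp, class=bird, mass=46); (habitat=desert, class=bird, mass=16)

Rejected, Rejected, Accepted, Rejected, Rejected

The common property of the 'Accepted' items is: habitat is forest. No 'Rejected' item has it.
(habitat=swamp, class=mammal, mass=24): habitat is swamp, does not pass → Rejected. (habitat=desert, class=mammal, mass=32): habitat is desert, does not pass → Rejected. (habitat=forest, class=bird, mass=7): habitat is forest, qualifies → Accepted. (habitat=swamp, class=bird, mass=46): habitat is swamp, does not pass → Rejected. (habitat=desert, class=bird, mass=16): habitat is desert, does not pass → Rejected.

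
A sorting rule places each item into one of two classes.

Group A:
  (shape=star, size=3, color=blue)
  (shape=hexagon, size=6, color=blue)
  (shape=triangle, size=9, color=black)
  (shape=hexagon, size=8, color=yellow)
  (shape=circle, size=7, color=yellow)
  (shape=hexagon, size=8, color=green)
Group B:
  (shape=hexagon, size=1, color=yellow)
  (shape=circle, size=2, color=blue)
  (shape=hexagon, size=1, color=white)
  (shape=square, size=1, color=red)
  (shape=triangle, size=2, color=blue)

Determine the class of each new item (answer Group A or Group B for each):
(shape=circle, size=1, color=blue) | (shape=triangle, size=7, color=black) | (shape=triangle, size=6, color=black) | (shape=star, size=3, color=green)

Group B, Group A, Group A, Group A

Every 'Group A' example satisfies: size ≥ 3. None of the 'Group B' examples do.
(shape=circle, size=1, color=blue): Group B (size = 1).
(shape=triangle, size=7, color=black): Group A (size = 7).
(shape=triangle, size=6, color=black): Group A (size = 6).
(shape=star, size=3, color=green): Group A (size = 3).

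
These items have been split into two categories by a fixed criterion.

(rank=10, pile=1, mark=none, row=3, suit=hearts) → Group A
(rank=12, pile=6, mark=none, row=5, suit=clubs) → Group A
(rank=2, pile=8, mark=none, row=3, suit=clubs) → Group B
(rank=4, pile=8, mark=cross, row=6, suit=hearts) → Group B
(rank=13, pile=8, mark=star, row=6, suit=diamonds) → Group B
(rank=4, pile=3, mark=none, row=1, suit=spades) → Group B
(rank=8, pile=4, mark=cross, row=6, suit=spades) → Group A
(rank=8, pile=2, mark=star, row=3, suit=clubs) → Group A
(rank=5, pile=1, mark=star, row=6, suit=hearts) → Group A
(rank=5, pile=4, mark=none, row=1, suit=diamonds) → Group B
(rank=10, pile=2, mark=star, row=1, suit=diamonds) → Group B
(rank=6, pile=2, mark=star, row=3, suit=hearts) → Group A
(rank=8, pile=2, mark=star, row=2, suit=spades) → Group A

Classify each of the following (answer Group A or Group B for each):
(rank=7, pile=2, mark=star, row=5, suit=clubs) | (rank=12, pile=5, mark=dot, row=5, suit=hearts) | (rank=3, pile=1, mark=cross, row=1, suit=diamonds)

One predicate separates the groups cleanly: row ≥ 2 AND pile ≤ 6.
(rank=7, pile=2, mark=star, row=5, suit=clubs) — row = 5, pile = 2, hence Group A.
(rank=12, pile=5, mark=dot, row=5, suit=hearts) — row = 5, pile = 5, hence Group A.
(rank=3, pile=1, mark=cross, row=1, suit=diamonds) — row = 1, pile = 1, hence Group B.

Group A, Group A, Group B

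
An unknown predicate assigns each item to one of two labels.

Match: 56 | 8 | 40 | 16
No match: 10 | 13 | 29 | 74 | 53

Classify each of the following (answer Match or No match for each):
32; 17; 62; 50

'Match' ⟺ multiple of 4.
32 — 32 = 4·8, hence Match.
17 — 17 = 4·4 + 1, hence No match.
62 — 62 = 4·15 + 2, hence No match.
50 — 50 = 4·12 + 2, hence No match.

Match, No match, No match, No match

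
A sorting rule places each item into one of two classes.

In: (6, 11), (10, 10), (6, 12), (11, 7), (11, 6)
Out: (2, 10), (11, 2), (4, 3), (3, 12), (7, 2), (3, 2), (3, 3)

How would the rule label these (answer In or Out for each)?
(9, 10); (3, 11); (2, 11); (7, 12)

A rule that fits every label: sum ≥ 17 — true of each 'In' example, false of each 'Out' one.
(9, 10): In (9+10 = 19).
(3, 11): Out (3+11 = 14).
(2, 11): Out (2+11 = 13).
(7, 12): In (7+12 = 19).

In, Out, Out, In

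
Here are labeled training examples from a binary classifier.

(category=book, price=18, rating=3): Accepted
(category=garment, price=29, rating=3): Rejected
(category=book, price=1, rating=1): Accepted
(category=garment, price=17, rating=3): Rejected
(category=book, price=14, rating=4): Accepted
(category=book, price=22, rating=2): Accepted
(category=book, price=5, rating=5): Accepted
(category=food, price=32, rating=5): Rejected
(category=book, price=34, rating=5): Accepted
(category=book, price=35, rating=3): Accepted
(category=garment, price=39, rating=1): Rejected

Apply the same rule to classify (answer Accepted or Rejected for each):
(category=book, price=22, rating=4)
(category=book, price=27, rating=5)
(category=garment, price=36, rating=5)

One predicate separates the groups cleanly: category is book.
Accepted: (category=book, price=22, rating=4), since category is book.
Accepted: (category=book, price=27, rating=5), since category is book.
Rejected: (category=garment, price=36, rating=5), since category is garment.

Accepted, Accepted, Rejected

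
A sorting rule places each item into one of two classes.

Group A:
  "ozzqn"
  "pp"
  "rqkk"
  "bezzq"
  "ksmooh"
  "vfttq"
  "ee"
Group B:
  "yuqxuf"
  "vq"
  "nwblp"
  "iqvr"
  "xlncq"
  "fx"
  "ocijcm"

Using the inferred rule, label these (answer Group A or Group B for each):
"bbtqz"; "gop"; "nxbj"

Group A, Group B, Group B

The classifier is using: has a double letter.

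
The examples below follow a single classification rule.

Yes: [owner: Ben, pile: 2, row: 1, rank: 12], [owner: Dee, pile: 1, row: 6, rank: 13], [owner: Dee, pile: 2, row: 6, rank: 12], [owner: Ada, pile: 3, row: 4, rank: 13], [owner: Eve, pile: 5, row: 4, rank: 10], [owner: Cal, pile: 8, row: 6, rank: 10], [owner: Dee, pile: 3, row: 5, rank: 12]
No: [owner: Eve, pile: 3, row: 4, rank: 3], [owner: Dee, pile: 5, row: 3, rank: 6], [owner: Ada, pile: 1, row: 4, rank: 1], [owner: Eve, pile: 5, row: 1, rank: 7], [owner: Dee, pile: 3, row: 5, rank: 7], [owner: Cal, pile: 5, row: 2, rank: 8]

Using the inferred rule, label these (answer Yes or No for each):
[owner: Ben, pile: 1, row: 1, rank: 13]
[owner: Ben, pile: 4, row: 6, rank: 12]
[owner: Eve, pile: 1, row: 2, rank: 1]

Yes, Yes, No

The common property of the 'Yes' items is: rank ≥ 10. No 'No' item has it.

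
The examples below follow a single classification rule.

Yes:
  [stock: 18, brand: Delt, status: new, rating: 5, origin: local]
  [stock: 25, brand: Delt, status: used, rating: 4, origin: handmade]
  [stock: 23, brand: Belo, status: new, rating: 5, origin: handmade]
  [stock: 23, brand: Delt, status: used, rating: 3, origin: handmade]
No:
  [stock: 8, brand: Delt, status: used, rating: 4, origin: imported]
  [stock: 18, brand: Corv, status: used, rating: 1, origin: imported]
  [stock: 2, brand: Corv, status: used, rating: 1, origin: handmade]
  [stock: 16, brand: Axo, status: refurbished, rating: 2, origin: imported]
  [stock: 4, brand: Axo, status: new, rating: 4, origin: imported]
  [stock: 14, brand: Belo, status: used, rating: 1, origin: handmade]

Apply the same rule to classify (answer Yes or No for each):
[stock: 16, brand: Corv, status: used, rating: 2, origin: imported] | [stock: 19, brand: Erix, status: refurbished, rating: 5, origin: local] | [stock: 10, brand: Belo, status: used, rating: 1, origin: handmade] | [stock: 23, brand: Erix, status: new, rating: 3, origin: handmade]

No, Yes, No, Yes

The simplest hypothesis consistent with all the labels is: rating ≥ 2 AND stock ≥ 18.
[stock: 16, brand: Corv, status: used, rating: 2, origin: imported]: rating = 2, stock = 16 — fails this test, so No.
[stock: 19, brand: Erix, status: refurbished, rating: 5, origin: local]: rating = 5, stock = 19 — has this property, so Yes.
[stock: 10, brand: Belo, status: used, rating: 1, origin: handmade]: rating = 1, stock = 10 — fails this test, so No.
[stock: 23, brand: Erix, status: new, rating: 3, origin: handmade]: rating = 3, stock = 23 — has this property, so Yes.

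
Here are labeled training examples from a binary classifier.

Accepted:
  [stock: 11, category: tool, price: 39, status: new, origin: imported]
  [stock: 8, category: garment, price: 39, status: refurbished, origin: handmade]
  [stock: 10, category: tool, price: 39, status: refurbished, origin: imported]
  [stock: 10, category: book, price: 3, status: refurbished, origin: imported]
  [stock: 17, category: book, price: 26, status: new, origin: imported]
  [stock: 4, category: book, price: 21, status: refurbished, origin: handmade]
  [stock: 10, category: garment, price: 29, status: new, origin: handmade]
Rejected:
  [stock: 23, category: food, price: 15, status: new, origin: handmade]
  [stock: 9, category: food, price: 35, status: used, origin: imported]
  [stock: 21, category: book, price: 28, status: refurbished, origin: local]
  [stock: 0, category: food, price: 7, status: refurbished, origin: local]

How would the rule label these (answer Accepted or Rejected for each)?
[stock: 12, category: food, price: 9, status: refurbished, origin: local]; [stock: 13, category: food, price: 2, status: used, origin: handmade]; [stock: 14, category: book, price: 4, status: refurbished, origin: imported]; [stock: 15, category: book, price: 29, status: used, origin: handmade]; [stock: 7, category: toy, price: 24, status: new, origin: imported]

One predicate separates the groups cleanly: category is not food AND stock ≤ 17.

Rejected, Rejected, Accepted, Accepted, Accepted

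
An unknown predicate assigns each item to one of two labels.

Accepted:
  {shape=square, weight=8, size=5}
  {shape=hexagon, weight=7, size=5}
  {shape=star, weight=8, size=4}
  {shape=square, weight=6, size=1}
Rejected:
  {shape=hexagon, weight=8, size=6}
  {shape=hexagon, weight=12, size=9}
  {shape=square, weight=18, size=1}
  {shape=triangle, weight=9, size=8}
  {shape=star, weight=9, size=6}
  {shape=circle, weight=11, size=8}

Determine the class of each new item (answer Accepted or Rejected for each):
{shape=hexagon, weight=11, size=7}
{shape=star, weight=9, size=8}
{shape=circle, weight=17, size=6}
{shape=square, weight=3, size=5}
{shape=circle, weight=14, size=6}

Rejected, Rejected, Rejected, Accepted, Rejected

The rule appears to be: weight ≤ 8 AND size ≤ 5.
{shape=hexagon, weight=11, size=7} → weight = 11, size = 7 → Rejected.
{shape=star, weight=9, size=8} → weight = 9, size = 8 → Rejected.
{shape=circle, weight=17, size=6} → weight = 17, size = 6 → Rejected.
{shape=square, weight=3, size=5} → weight = 3, size = 5 → Accepted.
{shape=circle, weight=14, size=6} → weight = 14, size = 6 → Rejected.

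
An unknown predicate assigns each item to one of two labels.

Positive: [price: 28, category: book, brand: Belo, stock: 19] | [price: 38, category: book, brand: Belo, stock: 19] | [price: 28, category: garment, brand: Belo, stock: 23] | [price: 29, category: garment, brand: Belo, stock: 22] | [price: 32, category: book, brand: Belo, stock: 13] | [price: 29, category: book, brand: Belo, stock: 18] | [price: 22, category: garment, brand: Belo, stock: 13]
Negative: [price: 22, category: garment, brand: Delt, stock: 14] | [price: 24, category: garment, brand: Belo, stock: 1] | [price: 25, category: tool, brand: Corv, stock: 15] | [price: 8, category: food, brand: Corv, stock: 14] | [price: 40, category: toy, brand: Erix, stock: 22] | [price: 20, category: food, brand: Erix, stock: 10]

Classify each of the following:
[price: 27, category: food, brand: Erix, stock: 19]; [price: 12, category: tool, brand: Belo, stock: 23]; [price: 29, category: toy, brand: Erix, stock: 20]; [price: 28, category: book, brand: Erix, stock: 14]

'Positive' ⟺ brand is Belo AND stock ≥ 10.

Negative, Positive, Negative, Negative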